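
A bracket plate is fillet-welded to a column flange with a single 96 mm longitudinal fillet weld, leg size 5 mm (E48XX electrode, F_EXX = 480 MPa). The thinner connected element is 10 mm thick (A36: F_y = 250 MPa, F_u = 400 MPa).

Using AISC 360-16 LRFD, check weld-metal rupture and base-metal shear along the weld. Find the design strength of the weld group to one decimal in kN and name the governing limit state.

Weld metal: throat = 0.707×5 = 3.535 mm, L = 96 mm. φR_n = 0.75 × 0.6 × 480 × 3.535 × 96 = 73.3 kN.
Base metal shear (10 mm plate): yield φR_n = 1.0×0.6×250×10×96 = 144.0 kN; rupture φR_n = 0.75×0.6×400×10×96 = 172.8 kN; take 144.0 kN (yield).
Governing: min(73.3, 144.0) = 73.3 kN → weld metal.

73.3 kN (weld metal governs)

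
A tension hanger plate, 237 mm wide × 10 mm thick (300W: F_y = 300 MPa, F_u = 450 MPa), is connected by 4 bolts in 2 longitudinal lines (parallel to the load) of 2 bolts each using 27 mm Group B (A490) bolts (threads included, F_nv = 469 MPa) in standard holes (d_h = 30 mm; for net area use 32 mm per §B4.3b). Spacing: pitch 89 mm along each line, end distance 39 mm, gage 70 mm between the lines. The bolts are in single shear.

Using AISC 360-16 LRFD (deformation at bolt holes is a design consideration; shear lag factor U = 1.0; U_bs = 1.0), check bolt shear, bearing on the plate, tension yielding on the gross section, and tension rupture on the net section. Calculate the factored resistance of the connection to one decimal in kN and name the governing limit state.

583.9 kN (net-section rupture governs)

Bolt shear: A_b = π(27)²/4 = 572.56 mm². φR_n = 0.75 × 469 × 572.56 × 4 × 1 = 805.6 kN.
Bearing (10 mm plate, F_u = 450 MPa): end bolts L_c = 39 − 30/2 = 24, R_n = min(1.2×24×10×450, 2.4×27×10×450) = 129.6 kN/bolt; interior L_c = 89 − 30 = 59, R_n = 291.6 kN/bolt. φR_n = 0.75 × (2×129.6 + 2×291.6) = 631.8 kN.
Tension yield (gross): A_g = 237×10 = 2370 mm². φR_n = 0.90 × 300 × 2370 = 639.9 kN.
Tension rupture (net): A_n = (237 − 2×32)×10 = 1730 mm² (U = 1.0, A_e = A_n). φR_n = 0.75 × 450 × 1730 = 583.9 kN.
Governing: min(805.6, 631.8, 639.9, 583.9) = 583.9 kN → net-section rupture.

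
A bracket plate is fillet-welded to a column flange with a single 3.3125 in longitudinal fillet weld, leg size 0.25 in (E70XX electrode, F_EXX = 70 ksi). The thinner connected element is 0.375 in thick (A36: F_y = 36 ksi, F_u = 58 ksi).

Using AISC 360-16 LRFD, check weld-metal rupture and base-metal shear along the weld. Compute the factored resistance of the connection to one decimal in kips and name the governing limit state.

Weld metal: throat = 0.707×0.25 = 0.17675 in, L = 3.3125 in. φR_n = 0.75 × 0.6 × 70 × 0.17675 × 3.3125 = 18.4 kips.
Base metal shear (0.375 in plate): yield φR_n = 1.0×0.6×36×0.375×3.3125 = 26.8 kips; rupture φR_n = 0.75×0.6×58×0.375×3.3125 = 32.4 kips; take 26.8 kips (yield).
Governing: min(18.4, 26.8) = 18.4 kips → weld metal.

18.4 kips (weld metal governs)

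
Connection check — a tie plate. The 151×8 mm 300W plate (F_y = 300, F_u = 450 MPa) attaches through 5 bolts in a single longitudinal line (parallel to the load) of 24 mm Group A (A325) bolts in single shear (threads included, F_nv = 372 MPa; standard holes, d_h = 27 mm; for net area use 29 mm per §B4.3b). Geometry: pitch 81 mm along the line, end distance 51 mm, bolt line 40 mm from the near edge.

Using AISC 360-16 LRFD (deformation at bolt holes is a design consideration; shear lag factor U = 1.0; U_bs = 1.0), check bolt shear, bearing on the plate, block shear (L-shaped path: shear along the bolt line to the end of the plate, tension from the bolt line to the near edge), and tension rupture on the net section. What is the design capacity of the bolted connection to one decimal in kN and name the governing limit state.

329.4 kN (net-section rupture governs)

Bolt shear: A_b = π(24)²/4 = 452.39 mm². φR_n = 0.75 × 372 × 452.39 × 5 × 1 = 631.1 kN.
Bearing (8 mm plate, F_u = 450 MPa): end bolts L_c = 51 − 27/2 = 37.5, R_n = min(1.2×37.5×8×450, 2.4×24×8×450) = 162 kN/bolt; interior L_c = 81 − 27 = 54, R_n = 207.36 kN/bolt. φR_n = 0.75 × (1×162 + 4×207.36) = 743.6 kN.
Block shear: shear path 1×[51+4×81] = 1×375 mm, A_gv = 3000, A_nv = 1×(375 − 4.5×29)×8 = 1956 mm²; tension to near edge: (40 − 0.5×29)×8 = 204 mm². R_n = min(0.6×450×1956, 0.6×300×3000) + 1.0×450×204 = min(528.12, 540) + 91.8 = 619.92 kN. φR_n = 0.75 × 619.92 = 464.9 kN.
Tension rupture (net): A_n = (151 − 1×29)×8 = 976 mm² (U = 1.0, A_e = A_n). φR_n = 0.75 × 450 × 976 = 329.4 kN.
Governing: min(631.1, 743.6, 464.9, 329.4) = 329.4 kN → net-section rupture.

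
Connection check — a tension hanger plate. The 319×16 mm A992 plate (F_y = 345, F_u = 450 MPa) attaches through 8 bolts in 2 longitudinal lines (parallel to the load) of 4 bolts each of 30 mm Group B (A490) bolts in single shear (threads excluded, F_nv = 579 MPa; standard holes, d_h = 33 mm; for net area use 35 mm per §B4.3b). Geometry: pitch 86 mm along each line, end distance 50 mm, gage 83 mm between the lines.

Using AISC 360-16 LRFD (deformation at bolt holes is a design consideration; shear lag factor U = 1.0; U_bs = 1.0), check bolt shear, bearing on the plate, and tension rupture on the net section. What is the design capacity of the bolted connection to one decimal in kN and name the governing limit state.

1344.6 kN (net-section rupture governs)

Bolt shear: A_b = π(30)²/4 = 706.86 mm². φR_n = 0.75 × 579 × 706.86 × 8 × 1 = 2455.6 kN.
Bearing (16 mm plate, F_u = 450 MPa): end bolts L_c = 50 − 33/2 = 33.5, R_n = min(1.2×33.5×16×450, 2.4×30×16×450) = 289.44 kN/bolt; interior L_c = 86 − 33 = 53, R_n = 457.92 kN/bolt. φR_n = 0.75 × (2×289.44 + 6×457.92) = 2494.8 kN.
Tension rupture (net): A_n = (319 − 2×35)×16 = 3984 mm² (U = 1.0, A_e = A_n). φR_n = 0.75 × 450 × 3984 = 1344.6 kN.
Governing: min(2455.6, 2494.8, 1344.6) = 1344.6 kN → net-section rupture.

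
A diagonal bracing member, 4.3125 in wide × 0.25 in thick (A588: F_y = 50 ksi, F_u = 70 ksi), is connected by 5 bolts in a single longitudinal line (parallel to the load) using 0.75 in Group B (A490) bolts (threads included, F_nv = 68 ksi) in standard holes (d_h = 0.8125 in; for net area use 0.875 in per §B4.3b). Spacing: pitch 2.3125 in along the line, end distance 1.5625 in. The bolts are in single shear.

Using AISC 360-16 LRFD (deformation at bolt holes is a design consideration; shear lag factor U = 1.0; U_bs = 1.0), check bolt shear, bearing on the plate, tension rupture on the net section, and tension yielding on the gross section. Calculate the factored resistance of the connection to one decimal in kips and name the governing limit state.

Bolt shear: A_b = π(0.75)²/4 = 0.44179 in². φR_n = 0.75 × 68 × 0.44179 × 5 × 1 = 112.7 kips.
Bearing (0.25 in plate, F_u = 70 ksi): end bolts L_c = 1.5625 − 0.8125/2 = 1.15625, R_n = min(1.2×1.15625×0.25×70, 2.4×0.75×0.25×70) = 24.281 kips/bolt; interior L_c = 2.3125 − 0.8125 = 1.5, R_n = 31.5 kips/bolt. φR_n = 0.75 × (1×24.281 + 4×31.5) = 112.7 kips.
Tension rupture (net): A_n = (4.3125 − 1×0.875)×0.25 = 0.85938 in² (U = 1.0, A_e = A_n). φR_n = 0.75 × 70 × 0.85938 = 45.1 kips.
Tension yield (gross): A_g = 4.3125×0.25 = 1.0781 in². φR_n = 0.90 × 50 × 1.0781 = 48.5 kips.
Governing: min(112.7, 112.7, 45.1, 48.5) = 45.1 kips → net-section rupture.

45.1 kips (net-section rupture governs)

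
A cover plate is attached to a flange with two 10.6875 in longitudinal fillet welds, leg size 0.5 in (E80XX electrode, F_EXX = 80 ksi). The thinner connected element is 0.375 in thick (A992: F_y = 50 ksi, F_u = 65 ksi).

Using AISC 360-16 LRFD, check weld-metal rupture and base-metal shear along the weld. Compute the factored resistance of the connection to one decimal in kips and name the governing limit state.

234.5 kips (base-metal shear governs)

Weld metal: throat = 0.707×0.5 = 0.3535 in, L = 2×10.6875 = 21.375 in. φR_n = 0.75 × 0.6 × 80 × 0.3535 × 21.375 = 272.0 kips.
Base metal shear (0.375 in plate): yield φR_n = 1.0×0.6×50×0.375×21.375 = 240.5 kips; rupture φR_n = 0.75×0.6×65×0.375×21.375 = 234.5 kips; take 234.5 kips (rupture).
Governing: min(272.0, 234.5) = 234.5 kips → base-metal shear.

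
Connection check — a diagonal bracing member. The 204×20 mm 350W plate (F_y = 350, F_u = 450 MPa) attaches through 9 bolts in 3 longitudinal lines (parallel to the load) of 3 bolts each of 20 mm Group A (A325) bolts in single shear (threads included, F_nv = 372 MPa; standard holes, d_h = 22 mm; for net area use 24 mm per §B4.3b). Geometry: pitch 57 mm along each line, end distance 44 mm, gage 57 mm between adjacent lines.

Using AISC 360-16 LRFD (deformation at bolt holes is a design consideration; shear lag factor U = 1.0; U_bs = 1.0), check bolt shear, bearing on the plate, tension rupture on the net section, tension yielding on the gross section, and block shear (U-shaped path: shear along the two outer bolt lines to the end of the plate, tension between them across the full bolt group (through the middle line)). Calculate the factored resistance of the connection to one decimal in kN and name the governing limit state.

Bolt shear: A_b = π(20)²/4 = 314.16 mm². φR_n = 0.75 × 372 × 314.16 × 9 × 1 = 788.9 kN.
Bearing (20 mm plate, F_u = 450 MPa): end bolts L_c = 44 − 22/2 = 33, R_n = min(1.2×33×20×450, 2.4×20×20×450) = 356.4 kN/bolt; interior L_c = 57 − 22 = 35, R_n = 378 kN/bolt. φR_n = 0.75 × (3×356.4 + 6×378) = 2502.9 kN.
Tension rupture (net): A_n = (204 − 3×24)×20 = 2640 mm² (U = 1.0, A_e = A_n). φR_n = 0.75 × 450 × 2640 = 891.0 kN.
Tension yield (gross): A_g = 204×20 = 4080 mm². φR_n = 0.90 × 350 × 4080 = 1285.2 kN.
Block shear: shear path 2×[44+2×57] = 2×158 mm, A_gv = 6320, A_nv = 2×(158 − 2.5×24)×20 = 3920 mm²; tension across gage: (114 − 2×24)×20 = 1320 mm². R_n = min(0.6×450×3920, 0.6×350×6320) + 1.0×450×1320 = min(1058.4, 1327.2) + 594 = 1652.4 kN. φR_n = 0.75 × 1652.4 = 1239.3 kN.
Governing: min(788.9, 2502.9, 891.0, 1285.2, 1239.3) = 788.9 kN → bolt shear.

788.9 kN (bolt shear governs)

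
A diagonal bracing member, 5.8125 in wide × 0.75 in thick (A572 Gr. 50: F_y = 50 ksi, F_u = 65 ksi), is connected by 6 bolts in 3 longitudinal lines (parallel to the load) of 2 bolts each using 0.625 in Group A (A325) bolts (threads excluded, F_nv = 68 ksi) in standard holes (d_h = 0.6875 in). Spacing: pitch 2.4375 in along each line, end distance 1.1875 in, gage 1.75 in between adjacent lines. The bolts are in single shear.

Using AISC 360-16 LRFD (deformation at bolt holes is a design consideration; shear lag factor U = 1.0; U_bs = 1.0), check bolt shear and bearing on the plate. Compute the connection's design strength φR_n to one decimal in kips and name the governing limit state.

Bolt shear: A_b = π(0.625)²/4 = 0.3068 in². φR_n = 0.75 × 68 × 0.3068 × 6 × 1 = 93.9 kips.
Bearing (0.75 in plate, F_u = 65 ksi): end bolts L_c = 1.1875 − 0.6875/2 = 0.84375, R_n = min(1.2×0.84375×0.75×65, 2.4×0.625×0.75×65) = 49.359 kips/bolt; interior L_c = 2.4375 − 0.6875 = 1.75, R_n = 73.125 kips/bolt. φR_n = 0.75 × (3×49.359 + 3×73.125) = 275.6 kips.
Governing: min(93.9, 275.6) = 93.9 kips → bolt shear.

93.9 kips (bolt shear governs)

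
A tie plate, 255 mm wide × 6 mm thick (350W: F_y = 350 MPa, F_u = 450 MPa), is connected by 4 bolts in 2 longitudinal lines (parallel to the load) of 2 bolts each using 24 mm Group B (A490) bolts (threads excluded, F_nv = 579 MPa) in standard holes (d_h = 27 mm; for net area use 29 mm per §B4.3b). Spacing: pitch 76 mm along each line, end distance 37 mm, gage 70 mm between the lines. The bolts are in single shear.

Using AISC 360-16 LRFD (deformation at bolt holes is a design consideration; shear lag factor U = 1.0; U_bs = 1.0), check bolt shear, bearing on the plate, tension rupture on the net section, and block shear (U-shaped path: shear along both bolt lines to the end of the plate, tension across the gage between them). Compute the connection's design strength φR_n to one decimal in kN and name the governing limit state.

Bolt shear: A_b = π(24)²/4 = 452.39 mm². φR_n = 0.75 × 579 × 452.39 × 4 × 1 = 785.8 kN.
Bearing (6 mm plate, F_u = 450 MPa): end bolts L_c = 37 − 27/2 = 23.5, R_n = min(1.2×23.5×6×450, 2.4×24×6×450) = 76.14 kN/bolt; interior L_c = 76 − 27 = 49, R_n = 155.52 kN/bolt. φR_n = 0.75 × (2×76.14 + 2×155.52) = 347.5 kN.
Tension rupture (net): A_n = (255 − 2×29)×6 = 1182 mm² (U = 1.0, A_e = A_n). φR_n = 0.75 × 450 × 1182 = 398.9 kN.
Block shear: shear path 2×[37+1×76] = 2×113 mm, A_gv = 1356, A_nv = 2×(113 − 1.5×29)×6 = 834 mm²; tension across gage: (70 − 1×29)×6 = 246 mm². R_n = min(0.6×450×834, 0.6×350×1356) + 1.0×450×246 = min(225.18, 284.76) + 110.7 = 335.88 kN. φR_n = 0.75 × 335.88 = 251.9 kN.
Governing: min(785.8, 347.5, 398.9, 251.9) = 251.9 kN → block shear.

251.9 kN (block shear governs)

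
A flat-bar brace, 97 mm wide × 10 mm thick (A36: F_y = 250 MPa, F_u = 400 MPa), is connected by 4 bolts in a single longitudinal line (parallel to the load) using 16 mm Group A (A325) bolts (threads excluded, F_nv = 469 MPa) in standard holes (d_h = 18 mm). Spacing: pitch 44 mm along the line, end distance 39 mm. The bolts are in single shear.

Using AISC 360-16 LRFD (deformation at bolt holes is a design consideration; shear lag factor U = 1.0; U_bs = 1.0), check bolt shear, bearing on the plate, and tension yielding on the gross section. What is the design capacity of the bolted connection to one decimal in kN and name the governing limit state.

218.3 kN (gross-section yield governs)

Bolt shear: A_b = π(16)²/4 = 201.06 mm². φR_n = 0.75 × 469 × 201.06 × 4 × 1 = 282.9 kN.
Bearing (10 mm plate, F_u = 400 MPa): end bolts L_c = 39 − 18/2 = 30, R_n = min(1.2×30×10×400, 2.4×16×10×400) = 144 kN/bolt; interior L_c = 44 − 18 = 26, R_n = 124.8 kN/bolt. φR_n = 0.75 × (1×144 + 3×124.8) = 388.8 kN.
Tension yield (gross): A_g = 97×10 = 970 mm². φR_n = 0.90 × 250 × 970 = 218.3 kN.
Governing: min(282.9, 388.8, 218.3) = 218.3 kN → gross-section yield.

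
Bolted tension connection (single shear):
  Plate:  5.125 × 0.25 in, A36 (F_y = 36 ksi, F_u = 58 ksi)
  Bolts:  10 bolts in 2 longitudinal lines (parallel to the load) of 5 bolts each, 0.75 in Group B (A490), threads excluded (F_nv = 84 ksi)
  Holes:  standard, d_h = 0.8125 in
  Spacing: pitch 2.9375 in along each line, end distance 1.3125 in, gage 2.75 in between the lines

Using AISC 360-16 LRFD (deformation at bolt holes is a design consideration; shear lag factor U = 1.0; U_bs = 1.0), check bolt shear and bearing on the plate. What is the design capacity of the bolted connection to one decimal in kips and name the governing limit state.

180.3 kips (bearing governs)

Bolt shear: A_b = π(0.75)²/4 = 0.44179 in². φR_n = 0.75 × 84 × 0.44179 × 10 × 1 = 278.3 kips.
Bearing (0.25 in plate, F_u = 58 ksi): end bolts L_c = 1.3125 − 0.8125/2 = 0.90625, R_n = min(1.2×0.90625×0.25×58, 2.4×0.75×0.25×58) = 15.769 kips/bolt; interior L_c = 2.9375 − 0.8125 = 2.125, R_n = 26.1 kips/bolt. φR_n = 0.75 × (2×15.769 + 8×26.1) = 180.3 kips.
Governing: min(278.3, 180.3) = 180.3 kips → bearing.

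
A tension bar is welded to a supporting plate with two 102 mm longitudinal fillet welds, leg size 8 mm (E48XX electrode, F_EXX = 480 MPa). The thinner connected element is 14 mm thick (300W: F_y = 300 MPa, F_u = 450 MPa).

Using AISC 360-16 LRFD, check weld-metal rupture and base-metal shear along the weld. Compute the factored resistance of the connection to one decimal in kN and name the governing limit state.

Weld metal: throat = 0.707×8 = 5.656 mm, L = 2×102 = 204 mm. φR_n = 0.75 × 0.6 × 480 × 5.656 × 204 = 249.2 kN.
Base metal shear (14 mm plate): yield φR_n = 1.0×0.6×300×14×204 = 514.1 kN; rupture φR_n = 0.75×0.6×450×14×204 = 578.3 kN; take 514.1 kN (yield).
Governing: min(249.2, 514.1) = 249.2 kN → weld metal.

249.2 kN (weld metal governs)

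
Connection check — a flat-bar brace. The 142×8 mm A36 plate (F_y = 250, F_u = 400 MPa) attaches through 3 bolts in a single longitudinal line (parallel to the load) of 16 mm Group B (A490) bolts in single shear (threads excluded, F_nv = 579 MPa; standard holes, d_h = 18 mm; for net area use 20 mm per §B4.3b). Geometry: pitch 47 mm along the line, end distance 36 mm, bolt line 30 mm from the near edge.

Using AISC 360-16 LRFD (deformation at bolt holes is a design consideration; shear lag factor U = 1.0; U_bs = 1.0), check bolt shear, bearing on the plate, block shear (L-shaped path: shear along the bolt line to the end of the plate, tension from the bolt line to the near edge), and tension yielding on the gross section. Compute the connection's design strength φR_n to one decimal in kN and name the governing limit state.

163.2 kN (block shear governs)

Bolt shear: A_b = π(16)²/4 = 201.06 mm². φR_n = 0.75 × 579 × 201.06 × 3 × 1 = 261.9 kN.
Bearing (8 mm plate, F_u = 400 MPa): end bolts L_c = 36 − 18/2 = 27, R_n = min(1.2×27×8×400, 2.4×16×8×400) = 103.68 kN/bolt; interior L_c = 47 − 18 = 29, R_n = 111.36 kN/bolt. φR_n = 0.75 × (1×103.68 + 2×111.36) = 244.8 kN.
Block shear: shear path 1×[36+2×47] = 1×130 mm, A_gv = 1040, A_nv = 1×(130 − 2.5×20)×8 = 640 mm²; tension to near edge: (30 − 0.5×20)×8 = 160 mm². R_n = min(0.6×400×640, 0.6×250×1040) + 1.0×400×160 = min(153.6, 156) + 64 = 217.6 kN. φR_n = 0.75 × 217.6 = 163.2 kN.
Tension yield (gross): A_g = 142×8 = 1136 mm². φR_n = 0.90 × 250 × 1136 = 255.6 kN.
Governing: min(261.9, 244.8, 163.2, 255.6) = 163.2 kN → block shear.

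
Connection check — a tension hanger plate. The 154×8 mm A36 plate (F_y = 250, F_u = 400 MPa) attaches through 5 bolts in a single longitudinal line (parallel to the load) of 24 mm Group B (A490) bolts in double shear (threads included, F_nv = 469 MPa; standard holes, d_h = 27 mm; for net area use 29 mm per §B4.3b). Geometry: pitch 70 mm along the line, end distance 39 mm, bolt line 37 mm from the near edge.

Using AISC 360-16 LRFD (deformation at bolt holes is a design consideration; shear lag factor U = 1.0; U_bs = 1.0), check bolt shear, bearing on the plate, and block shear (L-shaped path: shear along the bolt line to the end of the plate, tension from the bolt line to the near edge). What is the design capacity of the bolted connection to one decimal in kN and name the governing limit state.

Bolt shear: A_b = π(24)²/4 = 452.39 mm². φR_n = 0.75 × 469 × 452.39 × 5 × 2 = 1591.3 kN.
Bearing (8 mm plate, F_u = 400 MPa): end bolts L_c = 39 − 27/2 = 25.5, R_n = min(1.2×25.5×8×400, 2.4×24×8×400) = 97.92 kN/bolt; interior L_c = 70 − 27 = 43, R_n = 165.12 kN/bolt. φR_n = 0.75 × (1×97.92 + 4×165.12) = 568.8 kN.
Block shear: shear path 1×[39+4×70] = 1×319 mm, A_gv = 2552, A_nv = 1×(319 − 4.5×29)×8 = 1508 mm²; tension to near edge: (37 − 0.5×29)×8 = 180 mm². R_n = min(0.6×400×1508, 0.6×250×2552) + 1.0×400×180 = min(361.92, 382.8) + 72 = 433.92 kN. φR_n = 0.75 × 433.92 = 325.4 kN.
Governing: min(1591.3, 568.8, 325.4) = 325.4 kN → block shear.

325.4 kN (block shear governs)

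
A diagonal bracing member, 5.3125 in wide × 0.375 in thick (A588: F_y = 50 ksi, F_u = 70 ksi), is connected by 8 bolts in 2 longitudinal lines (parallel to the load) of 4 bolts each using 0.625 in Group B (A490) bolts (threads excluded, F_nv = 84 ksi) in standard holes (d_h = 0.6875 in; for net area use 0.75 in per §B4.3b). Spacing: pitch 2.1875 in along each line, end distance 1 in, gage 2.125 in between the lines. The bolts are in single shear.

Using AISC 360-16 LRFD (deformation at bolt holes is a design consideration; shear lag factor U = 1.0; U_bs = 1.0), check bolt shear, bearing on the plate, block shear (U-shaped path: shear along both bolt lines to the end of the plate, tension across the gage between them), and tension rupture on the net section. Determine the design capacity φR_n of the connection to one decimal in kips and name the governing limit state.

75.1 kips (net-section rupture governs)

Bolt shear: A_b = π(0.625)²/4 = 0.3068 in². φR_n = 0.75 × 84 × 0.3068 × 8 × 1 = 154.6 kips.
Bearing (0.375 in plate, F_u = 70 ksi): end bolts L_c = 1 − 0.6875/2 = 0.65625, R_n = min(1.2×0.65625×0.375×70, 2.4×0.625×0.375×70) = 20.672 kips/bolt; interior L_c = 2.1875 − 0.6875 = 1.5, R_n = 39.375 kips/bolt. φR_n = 0.75 × (2×20.672 + 6×39.375) = 208.2 kips.
Block shear: shear path 2×[1+3×2.1875] = 2×7.5625 in, A_gv = 5.6719, A_nv = 2×(7.5625 − 3.5×0.75)×0.375 = 3.7031 in²; tension across gage: (2.125 − 1×0.75)×0.375 = 0.51563 in². R_n = min(0.6×70×3.7031, 0.6×50×5.6719) + 1.0×70×0.51563 = min(155.53, 170.16) + 36.094 = 191.62 kips. φR_n = 0.75 × 191.62 = 143.7 kips.
Tension rupture (net): A_n = (5.3125 − 2×0.75)×0.375 = 1.4297 in² (U = 1.0, A_e = A_n). φR_n = 0.75 × 70 × 1.4297 = 75.1 kips.
Governing: min(154.6, 208.2, 143.7, 75.1) = 75.1 kips → net-section rupture.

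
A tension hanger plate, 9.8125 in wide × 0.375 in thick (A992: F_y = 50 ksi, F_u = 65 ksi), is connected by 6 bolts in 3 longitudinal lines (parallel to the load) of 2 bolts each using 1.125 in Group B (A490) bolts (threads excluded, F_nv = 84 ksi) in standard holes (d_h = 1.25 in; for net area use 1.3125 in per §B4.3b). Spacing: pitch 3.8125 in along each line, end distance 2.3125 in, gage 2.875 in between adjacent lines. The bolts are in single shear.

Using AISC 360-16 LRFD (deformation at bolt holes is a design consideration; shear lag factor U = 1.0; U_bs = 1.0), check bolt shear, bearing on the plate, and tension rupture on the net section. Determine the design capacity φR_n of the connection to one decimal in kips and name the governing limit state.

Bolt shear: A_b = π(1.125)²/4 = 0.99402 in². φR_n = 0.75 × 84 × 0.99402 × 6 × 1 = 375.7 kips.
Bearing (0.375 in plate, F_u = 65 ksi): end bolts L_c = 2.3125 − 1.25/2 = 1.6875, R_n = min(1.2×1.6875×0.375×65, 2.4×1.125×0.375×65) = 49.359 kips/bolt; interior L_c = 3.8125 − 1.25 = 2.5625, R_n = 65.813 kips/bolt. φR_n = 0.75 × (3×49.359 + 3×65.813) = 259.1 kips.
Tension rupture (net): A_n = (9.8125 − 3×1.3125)×0.375 = 2.2031 in² (U = 1.0, A_e = A_n). φR_n = 0.75 × 65 × 2.2031 = 107.4 kips.
Governing: min(375.7, 259.1, 107.4) = 107.4 kips → net-section rupture.

107.4 kips (net-section rupture governs)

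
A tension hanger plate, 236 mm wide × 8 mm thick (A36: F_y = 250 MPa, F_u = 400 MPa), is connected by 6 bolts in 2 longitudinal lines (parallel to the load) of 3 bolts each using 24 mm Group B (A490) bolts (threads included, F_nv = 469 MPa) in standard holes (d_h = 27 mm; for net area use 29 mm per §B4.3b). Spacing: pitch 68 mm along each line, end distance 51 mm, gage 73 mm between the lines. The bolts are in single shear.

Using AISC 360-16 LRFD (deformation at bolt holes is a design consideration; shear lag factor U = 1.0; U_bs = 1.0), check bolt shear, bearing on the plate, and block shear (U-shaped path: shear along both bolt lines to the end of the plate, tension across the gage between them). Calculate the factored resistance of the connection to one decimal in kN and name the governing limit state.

435.4 kN (block shear governs)

Bolt shear: A_b = π(24)²/4 = 452.39 mm². φR_n = 0.75 × 469 × 452.39 × 6 × 1 = 954.8 kN.
Bearing (8 mm plate, F_u = 400 MPa): end bolts L_c = 51 − 27/2 = 37.5, R_n = min(1.2×37.5×8×400, 2.4×24×8×400) = 144 kN/bolt; interior L_c = 68 − 27 = 41, R_n = 157.44 kN/bolt. φR_n = 0.75 × (2×144 + 4×157.44) = 688.3 kN.
Block shear: shear path 2×[51+2×68] = 2×187 mm, A_gv = 2992, A_nv = 2×(187 − 2.5×29)×8 = 1832 mm²; tension across gage: (73 − 1×29)×8 = 352 mm². R_n = min(0.6×400×1832, 0.6×250×2992) + 1.0×400×352 = min(439.68, 448.8) + 140.8 = 580.48 kN. φR_n = 0.75 × 580.48 = 435.4 kN.
Governing: min(954.8, 688.3, 435.4) = 435.4 kN → block shear.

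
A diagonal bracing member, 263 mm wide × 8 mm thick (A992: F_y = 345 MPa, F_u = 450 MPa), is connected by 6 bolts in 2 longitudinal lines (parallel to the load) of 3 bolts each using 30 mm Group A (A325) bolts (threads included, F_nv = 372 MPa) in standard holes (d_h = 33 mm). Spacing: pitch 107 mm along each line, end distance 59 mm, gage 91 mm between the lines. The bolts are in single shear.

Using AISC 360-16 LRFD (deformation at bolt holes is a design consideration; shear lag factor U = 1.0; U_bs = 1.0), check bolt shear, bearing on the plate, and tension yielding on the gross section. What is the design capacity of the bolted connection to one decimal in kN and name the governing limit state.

653.3 kN (gross-section yield governs)

Bolt shear: A_b = π(30)²/4 = 706.86 mm². φR_n = 0.75 × 372 × 706.86 × 6 × 1 = 1183.3 kN.
Bearing (8 mm plate, F_u = 450 MPa): end bolts L_c = 59 − 33/2 = 42.5, R_n = min(1.2×42.5×8×450, 2.4×30×8×450) = 183.6 kN/bolt; interior L_c = 107 − 33 = 74, R_n = 259.2 kN/bolt. φR_n = 0.75 × (2×183.6 + 4×259.2) = 1053.0 kN.
Tension yield (gross): A_g = 263×8 = 2104 mm². φR_n = 0.90 × 345 × 2104 = 653.3 kN.
Governing: min(1183.3, 1053.0, 653.3) = 653.3 kN → gross-section yield.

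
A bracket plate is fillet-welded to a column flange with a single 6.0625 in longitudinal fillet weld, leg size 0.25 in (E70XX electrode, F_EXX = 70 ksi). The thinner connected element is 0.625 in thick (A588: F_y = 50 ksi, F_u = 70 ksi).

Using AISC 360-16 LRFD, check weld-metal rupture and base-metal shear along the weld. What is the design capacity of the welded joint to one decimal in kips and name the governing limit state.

33.8 kips (weld metal governs)

Weld metal: throat = 0.707×0.25 = 0.17675 in, L = 6.0625 in. φR_n = 0.75 × 0.6 × 70 × 0.17675 × 6.0625 = 33.8 kips.
Base metal shear (0.625 in plate): yield φR_n = 1.0×0.6×50×0.625×6.0625 = 113.7 kips; rupture φR_n = 0.75×0.6×70×0.625×6.0625 = 119.4 kips; take 113.7 kips (yield).
Governing: min(33.8, 113.7) = 33.8 kips → weld metal.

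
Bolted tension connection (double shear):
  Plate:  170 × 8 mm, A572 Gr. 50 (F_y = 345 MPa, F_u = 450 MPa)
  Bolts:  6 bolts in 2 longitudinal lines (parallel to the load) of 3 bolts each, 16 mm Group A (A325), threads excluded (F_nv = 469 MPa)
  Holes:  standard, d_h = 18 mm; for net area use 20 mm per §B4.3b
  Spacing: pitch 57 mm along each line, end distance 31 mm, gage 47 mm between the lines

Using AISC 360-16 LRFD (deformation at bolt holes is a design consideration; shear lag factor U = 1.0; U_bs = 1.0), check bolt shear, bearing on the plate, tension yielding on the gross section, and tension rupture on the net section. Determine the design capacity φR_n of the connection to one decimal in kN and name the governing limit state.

Bolt shear: A_b = π(16)²/4 = 201.06 mm². φR_n = 0.75 × 469 × 201.06 × 6 × 2 = 848.7 kN.
Bearing (8 mm plate, F_u = 450 MPa): end bolts L_c = 31 − 18/2 = 22, R_n = min(1.2×22×8×450, 2.4×16×8×450) = 95.04 kN/bolt; interior L_c = 57 − 18 = 39, R_n = 138.24 kN/bolt. φR_n = 0.75 × (2×95.04 + 4×138.24) = 557.3 kN.
Tension yield (gross): A_g = 170×8 = 1360 mm². φR_n = 0.90 × 345 × 1360 = 422.3 kN.
Tension rupture (net): A_n = (170 − 2×20)×8 = 1040 mm² (U = 1.0, A_e = A_n). φR_n = 0.75 × 450 × 1040 = 351.0 kN.
Governing: min(848.7, 557.3, 422.3, 351.0) = 351.0 kN → net-section rupture.

351.0 kN (net-section rupture governs)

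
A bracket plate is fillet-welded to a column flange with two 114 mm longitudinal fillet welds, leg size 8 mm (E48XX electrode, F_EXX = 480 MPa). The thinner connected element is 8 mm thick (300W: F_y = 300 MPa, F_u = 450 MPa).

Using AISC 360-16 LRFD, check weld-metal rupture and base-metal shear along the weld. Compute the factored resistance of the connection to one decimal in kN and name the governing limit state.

Weld metal: throat = 0.707×8 = 5.656 mm, L = 2×114 = 228 mm. φR_n = 0.75 × 0.6 × 480 × 5.656 × 228 = 278.5 kN.
Base metal shear (8 mm plate): yield φR_n = 1.0×0.6×300×8×228 = 328.3 kN; rupture φR_n = 0.75×0.6×450×8×228 = 369.4 kN; take 328.3 kN (yield).
Governing: min(278.5, 328.3) = 278.5 kN → weld metal.

278.5 kN (weld metal governs)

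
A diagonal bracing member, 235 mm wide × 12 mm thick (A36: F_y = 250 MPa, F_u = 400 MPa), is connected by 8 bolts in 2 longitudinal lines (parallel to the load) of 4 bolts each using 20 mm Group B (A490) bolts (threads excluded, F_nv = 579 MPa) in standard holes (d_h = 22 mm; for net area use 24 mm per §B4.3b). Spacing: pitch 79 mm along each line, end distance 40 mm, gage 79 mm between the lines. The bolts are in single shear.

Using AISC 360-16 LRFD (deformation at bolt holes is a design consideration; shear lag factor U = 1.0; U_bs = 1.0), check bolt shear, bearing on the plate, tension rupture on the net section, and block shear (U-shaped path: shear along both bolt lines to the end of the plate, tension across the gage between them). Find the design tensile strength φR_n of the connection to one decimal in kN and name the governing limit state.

Bolt shear: A_b = π(20)²/4 = 314.16 mm². φR_n = 0.75 × 579 × 314.16 × 8 × 1 = 1091.4 kN.
Bearing (12 mm plate, F_u = 400 MPa): end bolts L_c = 40 − 22/2 = 29, R_n = min(1.2×29×12×400, 2.4×20×12×400) = 167.04 kN/bolt; interior L_c = 79 − 22 = 57, R_n = 230.4 kN/bolt. φR_n = 0.75 × (2×167.04 + 6×230.4) = 1287.4 kN.
Tension rupture (net): A_n = (235 − 2×24)×12 = 2244 mm² (U = 1.0, A_e = A_n). φR_n = 0.75 × 400 × 2244 = 673.2 kN.
Block shear: shear path 2×[40+3×79] = 2×277 mm, A_gv = 6648, A_nv = 2×(277 − 3.5×24)×12 = 4632 mm²; tension across gage: (79 − 1×24)×12 = 660 mm². R_n = min(0.6×400×4632, 0.6×250×6648) + 1.0×400×660 = min(1111.7, 997.2) + 264 = 1261.2 kN. φR_n = 0.75 × 1261.2 = 945.9 kN.
Governing: min(1091.4, 1287.4, 673.2, 945.9) = 673.2 kN → net-section rupture.

673.2 kN (net-section rupture governs)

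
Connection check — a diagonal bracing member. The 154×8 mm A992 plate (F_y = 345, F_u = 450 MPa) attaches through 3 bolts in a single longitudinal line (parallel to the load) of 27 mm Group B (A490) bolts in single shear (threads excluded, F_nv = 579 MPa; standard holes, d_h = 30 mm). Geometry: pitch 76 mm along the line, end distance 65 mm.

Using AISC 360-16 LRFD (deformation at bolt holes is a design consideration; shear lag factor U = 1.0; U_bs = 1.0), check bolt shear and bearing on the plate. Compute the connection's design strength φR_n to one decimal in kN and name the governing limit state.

Bolt shear: A_b = π(27)²/4 = 572.56 mm². φR_n = 0.75 × 579 × 572.56 × 3 × 1 = 745.9 kN.
Bearing (8 mm plate, F_u = 450 MPa): end bolts L_c = 65 − 30/2 = 50, R_n = min(1.2×50×8×450, 2.4×27×8×450) = 216 kN/bolt; interior L_c = 76 − 30 = 46, R_n = 198.72 kN/bolt. φR_n = 0.75 × (1×216 + 2×198.72) = 460.1 kN.
Governing: min(745.9, 460.1) = 460.1 kN → bearing.

460.1 kN (bearing governs)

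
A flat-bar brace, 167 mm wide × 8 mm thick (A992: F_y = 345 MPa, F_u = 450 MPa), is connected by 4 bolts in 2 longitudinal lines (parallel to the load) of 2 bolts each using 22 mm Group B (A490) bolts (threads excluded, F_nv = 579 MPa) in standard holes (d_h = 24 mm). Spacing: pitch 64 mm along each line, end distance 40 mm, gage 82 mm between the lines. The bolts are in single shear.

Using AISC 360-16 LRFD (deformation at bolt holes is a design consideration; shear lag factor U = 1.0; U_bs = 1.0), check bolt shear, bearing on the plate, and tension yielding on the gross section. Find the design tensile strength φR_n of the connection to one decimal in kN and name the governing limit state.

Bolt shear: A_b = π(22)²/4 = 380.13 mm². φR_n = 0.75 × 579 × 380.13 × 4 × 1 = 660.3 kN.
Bearing (8 mm plate, F_u = 450 MPa): end bolts L_c = 40 − 24/2 = 28, R_n = min(1.2×28×8×450, 2.4×22×8×450) = 120.96 kN/bolt; interior L_c = 64 − 24 = 40, R_n = 172.8 kN/bolt. φR_n = 0.75 × (2×120.96 + 2×172.8) = 440.6 kN.
Tension yield (gross): A_g = 167×8 = 1336 mm². φR_n = 0.90 × 345 × 1336 = 414.8 kN.
Governing: min(660.3, 440.6, 414.8) = 414.8 kN → gross-section yield.

414.8 kN (gross-section yield governs)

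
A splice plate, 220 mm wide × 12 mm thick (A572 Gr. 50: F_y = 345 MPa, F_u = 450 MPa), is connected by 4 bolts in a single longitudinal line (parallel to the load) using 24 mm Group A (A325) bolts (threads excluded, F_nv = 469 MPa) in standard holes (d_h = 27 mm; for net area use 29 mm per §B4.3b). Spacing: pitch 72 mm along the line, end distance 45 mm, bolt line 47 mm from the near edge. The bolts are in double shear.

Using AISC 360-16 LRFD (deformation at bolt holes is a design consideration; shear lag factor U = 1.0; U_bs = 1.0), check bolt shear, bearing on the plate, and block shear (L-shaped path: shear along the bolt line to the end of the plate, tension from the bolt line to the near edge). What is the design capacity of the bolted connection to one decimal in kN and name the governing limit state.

Bolt shear: A_b = π(24)²/4 = 452.39 mm². φR_n = 0.75 × 469 × 452.39 × 4 × 2 = 1273.0 kN.
Bearing (12 mm plate, F_u = 450 MPa): end bolts L_c = 45 − 27/2 = 31.5, R_n = min(1.2×31.5×12×450, 2.4×24×12×450) = 204.12 kN/bolt; interior L_c = 72 − 27 = 45, R_n = 291.6 kN/bolt. φR_n = 0.75 × (1×204.12 + 3×291.6) = 809.2 kN.
Block shear: shear path 1×[45+3×72] = 1×261 mm, A_gv = 3132, A_nv = 1×(261 − 3.5×29)×12 = 1914 mm²; tension to near edge: (47 − 0.5×29)×12 = 390 mm². R_n = min(0.6×450×1914, 0.6×345×3132) + 1.0×450×390 = min(516.78, 648.32) + 175.5 = 692.28 kN. φR_n = 0.75 × 692.28 = 519.2 kN.
Governing: min(1273.0, 809.2, 519.2) = 519.2 kN → block shear.

519.2 kN (block shear governs)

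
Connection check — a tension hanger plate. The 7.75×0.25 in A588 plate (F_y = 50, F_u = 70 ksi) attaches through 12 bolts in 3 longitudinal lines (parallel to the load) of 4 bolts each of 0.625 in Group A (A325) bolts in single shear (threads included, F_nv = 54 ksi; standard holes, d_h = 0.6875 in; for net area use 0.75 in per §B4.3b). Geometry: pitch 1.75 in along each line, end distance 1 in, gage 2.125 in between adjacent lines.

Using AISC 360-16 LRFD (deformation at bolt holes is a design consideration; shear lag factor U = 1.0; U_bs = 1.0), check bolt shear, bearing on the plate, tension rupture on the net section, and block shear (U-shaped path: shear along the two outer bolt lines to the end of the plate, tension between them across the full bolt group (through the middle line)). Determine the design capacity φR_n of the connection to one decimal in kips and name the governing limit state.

Bolt shear: A_b = π(0.625)²/4 = 0.3068 in². φR_n = 0.75 × 54 × 0.3068 × 12 × 1 = 149.1 kips.
Bearing (0.25 in plate, F_u = 70 ksi): end bolts L_c = 1 − 0.6875/2 = 0.65625, R_n = min(1.2×0.65625×0.25×70, 2.4×0.625×0.25×70) = 13.781 kips/bolt; interior L_c = 1.75 − 0.6875 = 1.0625, R_n = 22.313 kips/bolt. φR_n = 0.75 × (3×13.781 + 9×22.313) = 181.6 kips.
Tension rupture (net): A_n = (7.75 − 3×0.75)×0.25 = 1.375 in² (U = 1.0, A_e = A_n). φR_n = 0.75 × 70 × 1.375 = 72.2 kips.
Block shear: shear path 2×[1+3×1.75] = 2×6.25 in, A_gv = 3.125, A_nv = 2×(6.25 − 3.5×0.75)×0.25 = 1.8125 in²; tension across gage: (4.25 − 2×0.75)×0.25 = 0.6875 in². R_n = min(0.6×70×1.8125, 0.6×50×3.125) + 1.0×70×0.6875 = min(76.125, 93.75) + 48.125 = 124.25 kips. φR_n = 0.75 × 124.25 = 93.2 kips.
Governing: min(149.1, 181.6, 72.2, 93.2) = 72.2 kips → net-section rupture.

72.2 kips (net-section rupture governs)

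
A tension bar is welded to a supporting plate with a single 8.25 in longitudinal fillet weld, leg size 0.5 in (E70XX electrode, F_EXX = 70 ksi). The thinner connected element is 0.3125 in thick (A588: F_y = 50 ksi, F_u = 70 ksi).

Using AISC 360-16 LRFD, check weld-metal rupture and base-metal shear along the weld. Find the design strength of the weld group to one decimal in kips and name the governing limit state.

77.3 kips (base-metal shear governs)

Weld metal: throat = 0.707×0.5 = 0.3535 in, L = 8.25 in. φR_n = 0.75 × 0.6 × 70 × 0.3535 × 8.25 = 91.9 kips.
Base metal shear (0.3125 in plate): yield φR_n = 1.0×0.6×50×0.3125×8.25 = 77.3 kips; rupture φR_n = 0.75×0.6×70×0.3125×8.25 = 81.2 kips; take 77.3 kips (yield).
Governing: min(91.9, 77.3) = 77.3 kips → base-metal shear.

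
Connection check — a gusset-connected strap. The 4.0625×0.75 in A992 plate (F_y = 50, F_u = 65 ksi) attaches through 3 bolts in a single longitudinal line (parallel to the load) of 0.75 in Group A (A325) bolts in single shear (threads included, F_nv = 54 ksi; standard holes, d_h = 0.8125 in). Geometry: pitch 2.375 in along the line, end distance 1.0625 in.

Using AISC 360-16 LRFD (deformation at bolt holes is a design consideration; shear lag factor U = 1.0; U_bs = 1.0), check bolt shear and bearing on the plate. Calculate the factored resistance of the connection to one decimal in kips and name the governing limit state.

53.7 kips (bolt shear governs)

Bolt shear: A_b = π(0.75)²/4 = 0.44179 in². φR_n = 0.75 × 54 × 0.44179 × 3 × 1 = 53.7 kips.
Bearing (0.75 in plate, F_u = 65 ksi): end bolts L_c = 1.0625 − 0.8125/2 = 0.65625, R_n = min(1.2×0.65625×0.75×65, 2.4×0.75×0.75×65) = 38.391 kips/bolt; interior L_c = 2.375 − 0.8125 = 1.5625, R_n = 87.75 kips/bolt. φR_n = 0.75 × (1×38.391 + 2×87.75) = 160.4 kips.
Governing: min(53.7, 160.4) = 53.7 kips → bolt shear.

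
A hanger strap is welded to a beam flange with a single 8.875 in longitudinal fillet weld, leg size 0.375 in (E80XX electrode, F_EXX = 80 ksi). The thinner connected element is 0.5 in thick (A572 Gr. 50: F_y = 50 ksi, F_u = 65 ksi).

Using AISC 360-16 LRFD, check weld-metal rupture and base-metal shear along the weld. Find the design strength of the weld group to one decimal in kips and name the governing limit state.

84.7 kips (weld metal governs)

Weld metal: throat = 0.707×0.375 = 0.26513 in, L = 8.875 in. φR_n = 0.75 × 0.6 × 80 × 0.26513 × 8.875 = 84.7 kips.
Base metal shear (0.5 in plate): yield φR_n = 1.0×0.6×50×0.5×8.875 = 133.1 kips; rupture φR_n = 0.75×0.6×65×0.5×8.875 = 129.8 kips; take 129.8 kips (rupture).
Governing: min(84.7, 129.8) = 84.7 kips → weld metal.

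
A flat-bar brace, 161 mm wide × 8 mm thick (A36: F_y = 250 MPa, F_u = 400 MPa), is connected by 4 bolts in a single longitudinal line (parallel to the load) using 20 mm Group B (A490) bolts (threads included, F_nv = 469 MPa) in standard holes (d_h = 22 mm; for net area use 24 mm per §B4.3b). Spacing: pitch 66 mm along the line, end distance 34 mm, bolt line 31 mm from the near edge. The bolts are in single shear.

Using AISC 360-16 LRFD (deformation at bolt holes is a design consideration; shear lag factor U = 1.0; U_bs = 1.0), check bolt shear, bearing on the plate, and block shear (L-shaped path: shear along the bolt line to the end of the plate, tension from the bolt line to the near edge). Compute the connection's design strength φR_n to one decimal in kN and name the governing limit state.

Bolt shear: A_b = π(20)²/4 = 314.16 mm². φR_n = 0.75 × 469 × 314.16 × 4 × 1 = 442.0 kN.
Bearing (8 mm plate, F_u = 400 MPa): end bolts L_c = 34 − 22/2 = 23, R_n = min(1.2×23×8×400, 2.4×20×8×400) = 88.32 kN/bolt; interior L_c = 66 − 22 = 44, R_n = 153.6 kN/bolt. φR_n = 0.75 × (1×88.32 + 3×153.6) = 411.8 kN.
Block shear: shear path 1×[34+3×66] = 1×232 mm, A_gv = 1856, A_nv = 1×(232 − 3.5×24)×8 = 1184 mm²; tension to near edge: (31 − 0.5×24)×8 = 152 mm². R_n = min(0.6×400×1184, 0.6×250×1856) + 1.0×400×152 = min(284.16, 278.4) + 60.8 = 339.2 kN. φR_n = 0.75 × 339.2 = 254.4 kN.
Governing: min(442.0, 411.8, 254.4) = 254.4 kN → block shear.

254.4 kN (block shear governs)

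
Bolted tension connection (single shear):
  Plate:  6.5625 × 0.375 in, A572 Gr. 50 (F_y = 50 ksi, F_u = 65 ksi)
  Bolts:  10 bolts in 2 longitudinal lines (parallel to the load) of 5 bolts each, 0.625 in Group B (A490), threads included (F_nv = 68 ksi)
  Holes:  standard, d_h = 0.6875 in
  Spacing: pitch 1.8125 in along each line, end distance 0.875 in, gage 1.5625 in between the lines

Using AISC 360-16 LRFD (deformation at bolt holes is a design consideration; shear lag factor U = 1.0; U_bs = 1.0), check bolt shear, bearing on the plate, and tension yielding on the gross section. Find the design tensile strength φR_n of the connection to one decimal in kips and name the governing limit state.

110.7 kips (gross-section yield governs)

Bolt shear: A_b = π(0.625)²/4 = 0.3068 in². φR_n = 0.75 × 68 × 0.3068 × 10 × 1 = 156.5 kips.
Bearing (0.375 in plate, F_u = 65 ksi): end bolts L_c = 0.875 − 0.6875/2 = 0.53125, R_n = min(1.2×0.53125×0.375×65, 2.4×0.625×0.375×65) = 15.539 kips/bolt; interior L_c = 1.8125 − 0.6875 = 1.125, R_n = 32.906 kips/bolt. φR_n = 0.75 × (2×15.539 + 8×32.906) = 220.7 kips.
Tension yield (gross): A_g = 6.5625×0.375 = 2.4609 in². φR_n = 0.90 × 50 × 2.4609 = 110.7 kips.
Governing: min(156.5, 220.7, 110.7) = 110.7 kips → gross-section yield.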